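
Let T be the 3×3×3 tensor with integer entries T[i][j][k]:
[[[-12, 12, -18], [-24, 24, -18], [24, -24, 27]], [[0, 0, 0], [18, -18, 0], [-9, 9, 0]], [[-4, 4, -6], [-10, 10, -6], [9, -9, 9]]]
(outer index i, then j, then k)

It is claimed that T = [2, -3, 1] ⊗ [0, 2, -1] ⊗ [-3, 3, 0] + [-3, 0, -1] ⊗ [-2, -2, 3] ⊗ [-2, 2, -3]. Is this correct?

Yes

Reconstruct entrywise from the claimed factors. For example, T[1,1,2] = 0 and Σₗ aₗ[1]bₗ[1]cₗ[2] = (-3)·(2)·(0) + (0)·(-2)·(-3) = 0; checking all 27 entries, every one matches. The claim holds.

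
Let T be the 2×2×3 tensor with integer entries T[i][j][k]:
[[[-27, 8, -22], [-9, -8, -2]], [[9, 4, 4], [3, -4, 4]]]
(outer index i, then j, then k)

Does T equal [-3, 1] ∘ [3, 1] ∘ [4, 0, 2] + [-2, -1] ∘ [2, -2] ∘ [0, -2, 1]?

Reconstruct entry (0,0,0) from the claimed factors: Σₗ aₗ[0]bₗ[0]cₗ[0] = (-3)·(3)·(4) + (-2)·(2)·(0) = -36, but T[0,0,0] = -27. The claim is false.

No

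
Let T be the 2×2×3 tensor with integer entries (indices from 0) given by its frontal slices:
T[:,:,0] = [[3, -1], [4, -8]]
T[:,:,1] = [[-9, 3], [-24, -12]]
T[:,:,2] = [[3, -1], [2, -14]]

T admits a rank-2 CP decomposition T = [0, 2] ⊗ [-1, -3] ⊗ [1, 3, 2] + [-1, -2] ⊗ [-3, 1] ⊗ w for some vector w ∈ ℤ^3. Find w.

w = [1, -3, 1]

Subtract the known terms from T to get the rank-1 residual R = [-1, -2] ⊗ [-3, 1] ⊗ w, so R[i,j,k] = a[i]·b[j]·w[k]. Pick indices with nonzero a[0]·b[0] = (-1)·(-3) = 3. Only the fibre through (0,0,·) is needed: R[0,0,:] = T[0,0,:] − Σₗ aₗ[0]bₗ[0]cₗ = [3, -9, 3] − (0)·(-1)·[1, 3, 2] = [3, -9, 3]. Then w[k] = R[0,0,k] / 3 for each k, giving w = [3, -9, 3] / 3 = [1, -3, 1].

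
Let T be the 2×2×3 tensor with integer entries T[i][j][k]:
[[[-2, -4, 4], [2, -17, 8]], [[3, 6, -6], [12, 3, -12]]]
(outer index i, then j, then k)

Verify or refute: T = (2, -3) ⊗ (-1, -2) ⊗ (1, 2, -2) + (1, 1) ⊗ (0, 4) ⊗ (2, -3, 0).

Reconstruct entry (0,1,0) from the claimed factors: Σₗ aₗ[0]bₗ[1]cₗ[0] = (2)·(-2)·(1) + (1)·(4)·(2) = 4, but T[0,1,0] = 2. The claim is false.

No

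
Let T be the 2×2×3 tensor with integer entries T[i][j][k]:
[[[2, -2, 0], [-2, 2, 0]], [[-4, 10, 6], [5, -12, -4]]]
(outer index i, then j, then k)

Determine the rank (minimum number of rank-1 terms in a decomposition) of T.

3

Lower bound: the mode-3 unfolding of T (rows indexed by k, columns by (i,j) = (0,0), (0,1), (1,0), (1,1)) is [[2, -2, -4, 5], [-2, 2, 10, -12], [0, 0, 6, -4]].
There the 3×3 minor on rows k ∈ {0, 1, 2}, columns (i,j) ∈ {(0,0), (1,0), (1,1)} is det [[2, -4, 5], [-2, 10, -12], [0, 6, -4]] = 36 ≠ 0, so this unfolding has rank ≥ 3; CP rank is at least every unfolding rank, so rank(T) ≥ 3. (This is only a lower bound: in general the CP rank may exceed every unfolding rank, so we still need to exhibit 3 rank-1 terms summing to T.)
Upper bound: T is a sum of 3 rank-1 terms, T = [0, 1] ⊗ [0, 1] ⊗ [1, -2, 2] + [1, -2] ⊗ [1, -1] ⊗ [2, -4, -2] + [1, 1] ⊗ [1, -1] ⊗ [0, 2, 2] (written with every a and b primitive with positive leading entry and the scale carried by c; CP decompositions are not unique, and this one is verified by expanding entrywise), so rank(T) ≤ 3.
These bounds meet, so rank(T) = 3.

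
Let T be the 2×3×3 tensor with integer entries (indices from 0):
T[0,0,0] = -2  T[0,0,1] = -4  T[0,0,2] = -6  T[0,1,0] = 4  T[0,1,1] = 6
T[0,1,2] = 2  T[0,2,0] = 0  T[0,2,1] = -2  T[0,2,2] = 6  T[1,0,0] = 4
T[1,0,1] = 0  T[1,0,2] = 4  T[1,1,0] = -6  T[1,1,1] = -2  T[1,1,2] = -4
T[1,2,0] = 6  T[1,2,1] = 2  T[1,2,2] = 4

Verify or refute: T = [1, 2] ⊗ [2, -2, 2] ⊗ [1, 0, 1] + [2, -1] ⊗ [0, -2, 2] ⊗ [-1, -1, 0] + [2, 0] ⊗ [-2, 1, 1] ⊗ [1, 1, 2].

Yes

Reconstruct entrywise from the claimed factors. For example, T[0,2,1] = -2 and Σₗ aₗ[0]bₗ[2]cₗ[1] = (1)·(2)·(0) + (2)·(2)·(-1) + (2)·(1)·(1) = -2; checking all 18 entries, every one matches. The claim holds.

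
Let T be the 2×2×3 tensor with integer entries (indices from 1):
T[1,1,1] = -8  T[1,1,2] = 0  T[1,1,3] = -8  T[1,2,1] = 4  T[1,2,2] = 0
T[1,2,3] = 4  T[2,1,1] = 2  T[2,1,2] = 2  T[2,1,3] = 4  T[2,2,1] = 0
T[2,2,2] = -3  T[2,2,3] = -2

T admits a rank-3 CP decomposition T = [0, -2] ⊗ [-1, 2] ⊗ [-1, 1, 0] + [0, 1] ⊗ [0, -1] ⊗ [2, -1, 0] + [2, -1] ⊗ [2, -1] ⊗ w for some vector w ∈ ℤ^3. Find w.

w = [-2, 0, -2]

Subtract the known terms from T to get the rank-1 residual R = [2, -1] ⊗ [2, -1] ⊗ w, so R[i,j,k] = a[i]·b[j]·w[k]. Pick indices with nonzero a[1]·b[1] = (2)·(2) = 4. Only the fibre through (1,1,·) is needed: R[1,1,:] = T[1,1,:] − Σₗ aₗ[1]bₗ[1]cₗ = [-8, 0, -8] − (0)·(-1)·[-1, 1, 0] − (0)·(0)·[2, -1, 0] = [-8, 0, -8]. Then w[k] = R[1,1,k] / 4 for each k, giving w = [-8, 0, -8] / 4 = [-2, 0, -2].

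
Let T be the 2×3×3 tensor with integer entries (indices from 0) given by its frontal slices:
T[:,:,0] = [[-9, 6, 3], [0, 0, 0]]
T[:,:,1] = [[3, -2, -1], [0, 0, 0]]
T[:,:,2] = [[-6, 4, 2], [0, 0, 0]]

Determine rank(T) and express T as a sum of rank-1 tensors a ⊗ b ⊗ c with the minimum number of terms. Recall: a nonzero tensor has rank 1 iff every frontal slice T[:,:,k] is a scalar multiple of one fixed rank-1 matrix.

rank(T) = 1

Lower bound: T ≠ 0 (e.g. T[0,0,0] = -9), so rank(T) ≥ 1.
Upper bound: if T = a ⊗ b ⊗ c then every fibre of T is a multiple of the corresponding factor, so read the factors off the fibres through the nonzero entry T[0,0,0] = -9.
The mode-1 fibre T[:,0,0] = [-9, 0] gives a = (1, 0) (primitive direction); the mode-2 fibre T[0,:,0] = [-9, 6, 3] gives b = (3, -2, -1); then c[k] = T[0,0,k] / (a[0]·b[0]) = [-9, 3, -6] / 3 = (-3, 1, -2).
Expanding (1, 0) ⊗ (3, -2, -1) ⊗ (-3, 1, -2) reproduces all 18 entries of T, so T = (1, 0) ⊗ (3, -2, -1) ⊗ (-3, 1, -2) and rank(T) ≤ 1.
These bounds meet, so rank(T) = 1.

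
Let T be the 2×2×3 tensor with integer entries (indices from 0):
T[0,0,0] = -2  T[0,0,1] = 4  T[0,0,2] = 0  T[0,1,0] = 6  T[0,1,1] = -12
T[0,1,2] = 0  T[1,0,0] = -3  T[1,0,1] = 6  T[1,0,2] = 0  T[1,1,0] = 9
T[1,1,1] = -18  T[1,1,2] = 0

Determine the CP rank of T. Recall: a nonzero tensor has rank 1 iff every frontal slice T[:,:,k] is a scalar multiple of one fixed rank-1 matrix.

1

Lower bound: T ≠ 0 (e.g. T[0,0,0] = -2), so rank(T) ≥ 1.
Upper bound: if T = a ⊗ b ⊗ c then every fibre of T is a multiple of the corresponding factor, so read the factors off the fibres through the nonzero entry T[0,0,0] = -2.
The mode-1 fibre T[:,0,0] = [-2, -3] gives a = (2, 3) (primitive direction); the mode-2 fibre T[0,:,0] = [-2, 6] gives b = (1, -3); then c[k] = T[0,0,k] / (a[0]·b[0]) = [-2, 4, 0] / 2 = (-1, 2, 0).
Expanding (2, 3) ⊗ (1, -3) ⊗ (-1, 2, 0) reproduces all 12 entries of T, so T = (2, 3) ⊗ (1, -3) ⊗ (-1, 2, 0) and rank(T) ≤ 1.
These bounds meet, so rank(T) = 1.
Check entry T[1,1,0] = 9: (3)·(-3)·(-1) = 9.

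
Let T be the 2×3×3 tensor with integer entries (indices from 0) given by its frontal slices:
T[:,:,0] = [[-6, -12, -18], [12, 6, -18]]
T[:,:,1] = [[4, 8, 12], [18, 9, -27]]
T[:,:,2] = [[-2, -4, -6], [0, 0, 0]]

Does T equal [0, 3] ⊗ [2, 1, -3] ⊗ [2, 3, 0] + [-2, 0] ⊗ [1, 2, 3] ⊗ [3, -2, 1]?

Yes

Reconstruct entrywise from the claimed factors. For example, T[1,0,1] = 18 and Σₗ aₗ[1]bₗ[0]cₗ[1] = (3)·(2)·(3) + (0)·(1)·(-2) = 18; checking all 18 entries, every one matches. The claim holds.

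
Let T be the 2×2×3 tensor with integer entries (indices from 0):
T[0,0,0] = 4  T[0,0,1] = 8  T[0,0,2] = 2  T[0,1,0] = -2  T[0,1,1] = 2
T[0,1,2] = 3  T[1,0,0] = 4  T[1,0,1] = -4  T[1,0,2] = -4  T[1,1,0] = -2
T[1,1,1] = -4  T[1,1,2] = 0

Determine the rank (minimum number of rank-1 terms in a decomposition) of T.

3

Lower bound: the mode-3 unfolding of T (rows indexed by k, columns by (i,j) = (0,0), (0,1), (1,0), (1,1)) is [[4, -2, 4, -2], [8, 2, -4, -4], [2, 3, -4, 0]].
There the 3×3 minor on rows k ∈ {0, 1, 2}, columns (i,j) ∈ {(0,0), (0,1), (1,0)} is det [[4, -2, 4], [8, 2, -4], [2, 3, -4]] = 48 ≠ 0, so this unfolding has rank ≥ 3; CP rank is at least every unfolding rank, so rank(T) ≥ 3. (Flattening ranks never certify an upper bound on CP rank; for that we must actually write T with 3 rank-1 terms.)
Upper bound: T is a sum of 3 rank-1 terms, T = [1, -2] ∘ [2, 1] ∘ [0, 2, 1] + [1, 1] ∘ [0, 1] ∘ [0, 2, 2] + [1, 1] ∘ [2, -1] ∘ [2, 2, 0] (written with every a and b primitive with positive leading entry and the scale carried by c; CP decompositions are not unique, and this one is verified by expanding entrywise), so rank(T) ≤ 3.
These bounds meet, so rank(T) = 3.
Check entry T[0,0,0] = 4: (1)·(2)·(0) + (1)·(0)·(0) + (1)·(2)·(2) = 4.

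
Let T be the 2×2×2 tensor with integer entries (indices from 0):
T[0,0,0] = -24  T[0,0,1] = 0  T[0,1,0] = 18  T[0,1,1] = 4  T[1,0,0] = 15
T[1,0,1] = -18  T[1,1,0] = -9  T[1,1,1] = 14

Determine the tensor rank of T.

Lower bound: the mode-2 unfolding of T (rows indexed by j, columns by (i,k) = (0,0), (0,1), (1,0), (1,1)) is [[-24, 0, 15, -18], [18, 4, -9, 14]].
There the 2×2 minor on rows j ∈ {0, 1}, columns (i,k) ∈ {(0,0), (0,1)} is det [[-24, 0], [18, 4]] = -96 ≠ 0, so this unfolding has rank ≥ 2; CP rank is at least every unfolding rank, so rank(T) ≥ 2. (Unfolding ranks only ever bound the CP rank from below — rank(T) can be strictly larger than all of them — so the matching upper bound has to come from an explicit 2-term decomposition.)
Upper bound — finding two terms. Write S_k = T[:,:,k] for the frontal slices: S₀ = [[-24, 18], [15, -9]], S₁ = [[0, 4], [-18, 14]].
If T = a₁ ⊗ b₁ ⊗ c₁ + a₂ ⊗ b₂ ⊗ c₂ then each S_k = c₁[k]·a₁b₁ᵀ + c₂[k]·a₂b₂ᵀ. S₀ and S₁ are linearly independent, so a₁b₁ᵀ and a₂b₂ᵀ must span the same plane of matrices: they are the rank-1 matrices of the form x·S₀ + y·S₁.
det(x·S₀ + y·S₁) is −54·x² − 72·xy + 72·y² = (-18)·(3·x − 2·y)(x + 2·y), vanishing at (x:y) = (2:3) and (2:-1).
M₁ = 2·S₀ + 3·S₁ = [[-48, 48], [-24, 24]] = (-24)·[2, 1][1, -1]ᵀ and M₂ = 2·S₀ − S₁ = [[-48, 32], [48, -32]] = (-16)·[1, -1][3, -2]ᵀ, so take a₁ = [2, 1], b₁ = [1, -1], a₂ = [1, -1], b₂ = [3, -2].
Each slice is an integer combination of E₁ = a₁b₁ᵀ and E₂ = a₂b₂ᵀ: S₀ = −3·E₁ − 6·E₂, S₁ = −6·E₁ + 4·E₂; reading off coefficients, c₁ = [-3, -6] and c₂ = [-6, 4].
Hence T = [2, 1] ⊗ [1, -1] ⊗ [-3, -6] + [1, -1] ⊗ [3, -2] ⊗ [-6, 4], so rank(T) ≤ 2.
These bounds meet, so rank(T) = 2.

2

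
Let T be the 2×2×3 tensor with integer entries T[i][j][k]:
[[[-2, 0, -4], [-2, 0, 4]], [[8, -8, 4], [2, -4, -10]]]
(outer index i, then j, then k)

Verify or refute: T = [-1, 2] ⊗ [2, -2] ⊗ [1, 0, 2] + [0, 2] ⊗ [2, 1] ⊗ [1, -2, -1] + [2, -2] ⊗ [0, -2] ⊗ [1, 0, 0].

Yes

Reconstruct entrywise from the claimed factors. For example, T[0,0,0] = -2 and Σₗ aₗ[0]bₗ[0]cₗ[0] = (-1)·(2)·(1) + (0)·(2)·(1) + (2)·(0)·(1) = -2; checking all 12 entries, every one matches. The claim holds.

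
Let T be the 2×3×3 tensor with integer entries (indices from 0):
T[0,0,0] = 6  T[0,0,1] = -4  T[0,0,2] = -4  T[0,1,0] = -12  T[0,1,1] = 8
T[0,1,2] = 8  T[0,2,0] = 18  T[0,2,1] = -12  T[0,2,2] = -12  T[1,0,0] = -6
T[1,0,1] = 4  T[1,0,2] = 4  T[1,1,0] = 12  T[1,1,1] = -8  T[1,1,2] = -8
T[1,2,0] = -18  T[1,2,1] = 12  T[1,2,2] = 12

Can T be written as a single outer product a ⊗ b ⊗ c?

Yes

If T = a ⊗ b ⊗ c then every fibre of T is a multiple of the corresponding factor, so read the factors off the fibres through the nonzero entry T[0,0,0] = 6.
The mode-1 fibre T[:,0,0] = [6, -6] gives a = (1, -1) (primitive direction); the mode-2 fibre T[0,:,0] = [6, -12, 18] gives b = (1, -2, 3); then c[k] = T[0,0,k] / (a[0]·b[0]) = [6, -4, -4] / 1 = (6, -4, -4).
Expanding (1, -1) ⊗ (1, -2, 3) ⊗ (6, -4, -4) reproduces all 18 entries of T, so T = (1, -1) ⊗ (1, -2, 3) ⊗ (6, -4, -4) and rank(T) ≤ 1.
Equivalently every frontal slice T[:,:,k] is c[k] times the rank-1 matrix (1, -1) ⊗ (1, -2, 3). So T has rank 1 (it is nonzero).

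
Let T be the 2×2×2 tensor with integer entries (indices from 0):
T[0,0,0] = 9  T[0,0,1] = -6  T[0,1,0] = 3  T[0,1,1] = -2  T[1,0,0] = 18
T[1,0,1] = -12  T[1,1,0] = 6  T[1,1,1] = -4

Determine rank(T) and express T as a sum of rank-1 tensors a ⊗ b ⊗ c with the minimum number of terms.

Lower bound: T ≠ 0 (e.g. T[0,0,0] = 9), so rank(T) ≥ 1.
Upper bound: if T = a ⊗ b ⊗ c then every fibre of T is a multiple of the corresponding factor, so read the factors off the fibres through the nonzero entry T[0,0,0] = 9.
The mode-1 fibre T[:,0,0] = [9, 18] gives a = [1, 2] (primitive direction); the mode-2 fibre T[0,:,0] = [9, 3] gives b = [3, 1]; then c[k] = T[0,0,k] / (a[0]·b[0]) = [9, -6] / 3 = [3, -2].
Expanding [1, 2] ⊗ [3, 1] ⊗ [3, -2] reproduces all 8 entries of T, so T = [1, 2] ⊗ [3, 1] ⊗ [3, -2] and rank(T) ≤ 1.
These bounds meet, so rank(T) = 1.

rank(T) = 1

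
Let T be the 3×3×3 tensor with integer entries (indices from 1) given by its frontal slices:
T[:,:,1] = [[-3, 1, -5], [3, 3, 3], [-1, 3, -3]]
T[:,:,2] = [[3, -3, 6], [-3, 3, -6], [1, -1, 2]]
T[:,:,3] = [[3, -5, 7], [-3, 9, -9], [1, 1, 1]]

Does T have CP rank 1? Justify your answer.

No

The mode-1 unfolding of T (rows indexed by i, columns by (j,k) = (1,1), (1,2), (1,3), (2,1), (2,2), (2,3), (3,1), (3,2), (3,3)) is [[-3, 3, 3, 1, -3, -5, -5, 6, 7], [3, -3, -3, 3, 3, 9, 3, -6, -9], [-1, 1, 1, 3, -1, 1, -3, 2, 1]].
There the 2×2 minor on rows i ∈ {1, 2}, columns (j,k) ∈ {(1,1), (2,1)} is det [[-3, 1], [3, 3]] = -12 ≠ 0, so this unfolding has rank ≥ 2; CP rank is at least every unfolding rank, so rank(T) ≥ 2.
In particular rank(T) ≥ 2 > 1, so T is not rank-1.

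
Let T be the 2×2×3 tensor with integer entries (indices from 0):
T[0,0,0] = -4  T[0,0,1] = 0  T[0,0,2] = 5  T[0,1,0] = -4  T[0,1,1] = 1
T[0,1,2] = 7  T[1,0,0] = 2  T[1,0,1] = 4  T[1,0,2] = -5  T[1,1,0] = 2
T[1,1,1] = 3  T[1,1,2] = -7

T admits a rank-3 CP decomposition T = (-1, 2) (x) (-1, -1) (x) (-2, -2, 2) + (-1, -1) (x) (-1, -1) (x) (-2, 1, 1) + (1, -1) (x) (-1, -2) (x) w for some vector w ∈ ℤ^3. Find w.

w = (0, -1, -2)

Subtract the known terms from T to get the rank-1 residual R = (1, -1) (x) (-1, -2) (x) w, so R[i,j,k] = a[i]·b[j]·w[k]. Pick indices with nonzero a[0]·b[0] = (1)·(-1) = -1. Only the fibre through (0,0,·) is needed: R[0,0,:] = T[0,0,:] − Σₗ aₗ[0]bₗ[0]cₗ = [-4, 0, 5] − (-1)·(-1)·(-2, -2, 2) − (-1)·(-1)·(-2, 1, 1) = [0, 1, 2]. Then w[k] = R[0,0,k] / -1 for each k, giving w = [0, 1, 2] / -1 = (0, -1, -2).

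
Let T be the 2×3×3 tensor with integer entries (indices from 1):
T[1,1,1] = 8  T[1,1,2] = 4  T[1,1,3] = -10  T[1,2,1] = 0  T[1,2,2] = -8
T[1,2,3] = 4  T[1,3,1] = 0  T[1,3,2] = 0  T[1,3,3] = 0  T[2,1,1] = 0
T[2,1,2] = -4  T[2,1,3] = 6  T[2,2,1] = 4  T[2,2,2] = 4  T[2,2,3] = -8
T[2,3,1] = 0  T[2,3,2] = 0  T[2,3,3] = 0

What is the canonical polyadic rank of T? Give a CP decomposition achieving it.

Lower bound: the mode-3 unfolding of T (rows indexed by k, columns by (i,j) = (1,1), (1,2), (1,3), (2,1), (2,2), (2,3)) is [[8, 0, 0, 0, 4, 0], [4, -8, 0, -4, 4, 0], [-10, 4, 0, 6, -8, 0]].
There the 3×3 minor on rows k ∈ {1, 2, 3}, columns (i,j) ∈ {(1,1), (1,2), (2,1)} is det [[8, 0, 0], [4, -8, -4], [-10, 4, 6]] = -256 ≠ 0, so this unfolding has rank ≥ 3; CP rank is at least every unfolding rank, so rank(T) ≥ 3. (Flattening ranks never certify an upper bound on CP rank; for that we must actually write T with 3 rank-1 terms.)
Upper bound: T is a sum of 3 rank-1 terms, T = [1, -1] ⊗ [1, -1, 0] ⊗ [4, 4, -8] + [1, 0] ⊗ [0, 1, 0] ⊗ [4, -4, -4] + [1, 1] ⊗ [1, 0, 0] ⊗ [4, 0, -2] (written with every a and b primitive with positive leading entry and the scale carried by c; CP decompositions are not unique, and this one is verified by expanding entrywise), so rank(T) ≤ 3.
These bounds meet, so rank(T) = 3.

rank(T) = 3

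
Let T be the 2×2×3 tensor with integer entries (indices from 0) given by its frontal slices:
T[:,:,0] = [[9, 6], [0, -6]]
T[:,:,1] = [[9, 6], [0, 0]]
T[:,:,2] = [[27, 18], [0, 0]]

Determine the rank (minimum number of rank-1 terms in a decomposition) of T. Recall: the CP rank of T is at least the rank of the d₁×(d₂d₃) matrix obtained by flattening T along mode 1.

2

Lower bound: the mode-1 unfolding of T (rows indexed by i, columns by (j,k) = (0,0), (0,1), (0,2), (1,0), (1,1), (1,2)) is [[9, 9, 27, 6, 6, 18], [0, 0, 0, -6, 0, 0]].
There the 2×2 minor on rows i ∈ {0, 1}, columns (j,k) ∈ {(0,0), (1,0)} is det [[9, 6], [0, -6]] = -54 ≠ 0, so this unfolding has rank ≥ 2; CP rank is at least every unfolding rank, so rank(T) ≥ 2. (This is only a lower bound: in general the CP rank may exceed every unfolding rank, so we still need to exhibit 2 rank-1 terms summing to T.)
Upper bound — finding two terms. Write S_k = T[:,:,k] for the frontal slices: S₀ = [[9, 6], [0, -6]], S₁ = [[9, 6], [0, 0]], S₂ = [[27, 18], [0, 0]].
If T = a₁ ⊗ b₁ ⊗ c₁ + a₂ ⊗ b₂ ⊗ c₂ then each S_k = c₁[k]·a₁b₁ᵀ + c₂[k]·a₂b₂ᵀ. S₀ and S₁ are linearly independent, so a₁b₁ᵀ and a₂b₂ᵀ must span the same plane of matrices: they are the rank-1 matrices of the form x·S₀ + y·S₁.
det(x·S₀ + y·S₁) is −54·x² − 54·xy = (-54)·(x + y)(x), vanishing at (x:y) = (1:-1) and (0:1).
M₁ = S₀ − S₁ = [[0, 0], [0, -6]] = (-6)·[0, 1][0, 1]ᵀ and M₂ = S₁ = [[9, 6], [0, 0]] = 3·[1, 0][3, 2]ᵀ, so take a₁ = [0, 1], b₁ = [0, 1], a₂ = [1, 0], b₂ = [3, 2].
Each slice is an integer combination of E₁ = a₁b₁ᵀ and E₂ = a₂b₂ᵀ: S₀ = −6·E₁ + 3·E₂, S₁ = 3·E₂, S₂ = 9·E₂; reading off coefficients, c₁ = [-6, 0, 0] and c₂ = [3, 3, 9].
Hence T = [0, 1] ⊗ [0, 1] ⊗ [-6, 0, 0] + [1, 0] ⊗ [3, 2] ⊗ [3, 3, 9], so rank(T) ≤ 2.
These bounds meet, so rank(T) = 2.
Check entry T[0,0,2] = 27: (0)·(0)·(0) + (1)·(3)·(9) = 27.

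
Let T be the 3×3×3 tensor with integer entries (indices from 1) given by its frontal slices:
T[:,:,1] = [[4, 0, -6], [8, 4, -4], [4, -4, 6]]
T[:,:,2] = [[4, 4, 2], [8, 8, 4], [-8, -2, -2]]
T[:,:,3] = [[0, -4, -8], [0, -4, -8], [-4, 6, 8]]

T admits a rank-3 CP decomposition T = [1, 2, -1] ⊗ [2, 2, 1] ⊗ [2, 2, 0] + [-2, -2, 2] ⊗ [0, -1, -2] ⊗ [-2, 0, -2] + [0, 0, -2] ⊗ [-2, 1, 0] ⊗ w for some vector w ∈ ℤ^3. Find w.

Subtract the known terms from T to get the rank-1 residual R = [0, 0, -2] ⊗ [-2, 1, 0] ⊗ w, so R[i,j,k] = a[i]·b[j]·w[k]. Pick indices with nonzero a[3]·b[1] = (-2)·(-2) = 4. Only the fibre through (3,1,·) is needed: R[3,1,:] = T[3,1,:] − Σₗ aₗ[3]bₗ[1]cₗ = [4, -8, -4] − (-1)·(2)·[2, 2, 0] − (2)·(0)·[-2, 0, -2] = [8, -4, -4]. Then w[k] = R[3,1,k] / 4 for each k, giving w = [8, -4, -4] / 4 = [2, -1, -1].

w = [2, -1, -1]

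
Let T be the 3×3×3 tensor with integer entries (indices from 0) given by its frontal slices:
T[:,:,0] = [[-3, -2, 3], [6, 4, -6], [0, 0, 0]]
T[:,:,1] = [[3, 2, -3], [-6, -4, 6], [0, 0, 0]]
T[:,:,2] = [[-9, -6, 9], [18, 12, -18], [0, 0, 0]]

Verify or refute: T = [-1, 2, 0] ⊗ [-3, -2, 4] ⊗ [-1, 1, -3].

No

Reconstruct entry (0,2,0) from the claimed factors: Σₗ aₗ[0]bₗ[2]cₗ[0] = (-1)·(4)·(-1) = 4, but T[0,2,0] = 3. The claim is false.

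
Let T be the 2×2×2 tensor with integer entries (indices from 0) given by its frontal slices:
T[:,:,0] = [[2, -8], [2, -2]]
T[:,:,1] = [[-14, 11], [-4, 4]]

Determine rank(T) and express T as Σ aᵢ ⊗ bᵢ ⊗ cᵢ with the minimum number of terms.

rank(T) = 2

Lower bound: the mode-2 unfolding of T (rows indexed by j, columns by (i,k) = (0,0), (0,1), (1,0), (1,1)) is [[2, -14, 2, -4], [-8, 11, -2, 4]].
There the 2×2 minor on rows j ∈ {0, 1}, columns (i,k) ∈ {(0,0), (0,1)} is det [[2, -14], [-8, 11]] = -90 ≠ 0, so this unfolding has rank ≥ 2; CP rank is at least every unfolding rank, so rank(T) ≥ 2. (Flattening ranks never certify an upper bound on CP rank; for that we must actually write T with 2 rank-1 terms.)
Upper bound — finding two terms. Write S_k = T[:,:,k] for the frontal slices: S₀ = [[2, -8], [2, -2]], S₁ = [[-14, 11], [-4, 4]].
If T = a₁ ⊗ b₁ ⊗ c₁ + a₂ ⊗ b₂ ⊗ c₂ then each S_k = c₁[k]·a₁b₁ᵀ + c₂[k]·a₂b₂ᵀ. S₀ and S₁ are linearly independent, so a₁b₁ᵀ and a₂b₂ᵀ must span the same plane of matrices: they are the rank-1 matrices of the form x·S₀ + y·S₁.
det(x·S₀ + y·S₁) is 12·x² − 18·xy − 12·y² = 6·(x − 2·y)(2·x + y), vanishing at (x:y) = (2:1) and (1:-2).
M₁ = 2·S₀ + S₁ = [[-10, -5], [0, 0]] = (-5)·(1, 0)(2, 1)ᵀ and M₂ = S₀ − 2·S₁ = [[30, -30], [10, -10]] = 10·(3, 1)(1, -1)ᵀ, so take a₁ = (1, 0), b₁ = (2, 1), a₂ = (3, 1), b₂ = (1, -1).
Each slice is an integer combination of E₁ = a₁b₁ᵀ and E₂ = a₂b₂ᵀ: S₀ = −2·E₁ + 2·E₂, S₁ = −E₁ − 4·E₂; reading off coefficients, c₁ = (-2, -1) and c₂ = (2, -4).
Hence T = (1, 0) ⊗ (2, 1) ⊗ (-2, -1) + (3, 1) ⊗ (1, -1) ⊗ (2, -4), so rank(T) ≤ 2.
These bounds meet, so rank(T) = 2.
Check entry T[1,1,1] = 4: (0)·(1)·(-1) + (1)·(-1)·(-4) = 4.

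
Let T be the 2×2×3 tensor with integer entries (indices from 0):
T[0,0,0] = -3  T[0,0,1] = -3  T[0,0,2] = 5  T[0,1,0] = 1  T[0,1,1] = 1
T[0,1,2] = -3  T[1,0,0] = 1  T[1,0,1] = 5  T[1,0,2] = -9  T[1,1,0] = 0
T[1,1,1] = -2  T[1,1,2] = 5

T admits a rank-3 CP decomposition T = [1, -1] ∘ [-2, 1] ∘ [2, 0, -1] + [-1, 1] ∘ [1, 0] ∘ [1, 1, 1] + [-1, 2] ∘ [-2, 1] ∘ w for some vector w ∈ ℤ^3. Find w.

w = [1, -1, 2]

Subtract the known terms from T to get the rank-1 residual R = [-1, 2] ∘ [-2, 1] ∘ w, so R[i,j,k] = a[i]·b[j]·w[k]. Pick indices with nonzero a[0]·b[0] = (-1)·(-2) = 2. Only the fibre through (0,0,·) is needed: R[0,0,:] = T[0,0,:] − Σₗ aₗ[0]bₗ[0]cₗ = [-3, -3, 5] − (1)·(-2)·[2, 0, -1] − (-1)·(1)·[1, 1, 1] = [2, -2, 4]. Then w[k] = R[0,0,k] / 2 for each k, giving w = [2, -2, 4] / 2 = [1, -1, 2].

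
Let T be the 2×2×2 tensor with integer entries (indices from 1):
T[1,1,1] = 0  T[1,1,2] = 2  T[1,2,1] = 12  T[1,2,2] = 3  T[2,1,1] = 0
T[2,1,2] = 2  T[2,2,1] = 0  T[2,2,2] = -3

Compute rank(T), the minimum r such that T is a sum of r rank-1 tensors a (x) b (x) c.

Lower bound: in the mode-3 unfolding of T (rows indexed by k, columns by (i,j)) the 2×2 minor on rows k ∈ {1, 2}, columns (i,j) ∈ {(1,1), (1,2)} is det [[0, 12], [2, 3]] = -24 ≠ 0, so that unfolding has rank ≥ 2 and hence rank(T) ≥ 2 (CP rank is at least every unfolding rank, though it can be larger).
Upper bound: with S_k = T[:,:,k], the two rank-1 terms a₁b₁ᵀ, a₂b₂ᵀ are the rank-1 members of the pencil x·S₁ + y·S₂.
det(x·S₁ + y·S₂) is −24·xy − 12·y² = (-12)·(y)(2·x + y), vanishing at (x:y) = (1:0) and (1:-2).
M₁ = S₁ = [[0, 12], [0, 0]] = 12·[1, 0][0, 1]ᵀ and M₂ = S₁ − 2·S₂ = [[-4, 6], [-4, 6]] = (-2)·[1, 1][2, -3]ᵀ, so take a₁ = [1, 0], b₁ = [0, 1], a₂ = [1, 1], b₂ = [2, -3].
Each slice is an integer combination of E₁ = a₁b₁ᵀ and E₂ = a₂b₂ᵀ: S₁ = 12·E₁, S₂ = 6·E₁ + E₂; reading off coefficients, c₁ = [12, 6] and c₂ = [0, 1].
Hence T = [1, 0] (x) [0, 1] (x) [12, 6] + [1, 1] (x) [2, -3] (x) [0, 1], so rank(T) ≤ 2.
These bounds meet, so rank(T) = 2.

2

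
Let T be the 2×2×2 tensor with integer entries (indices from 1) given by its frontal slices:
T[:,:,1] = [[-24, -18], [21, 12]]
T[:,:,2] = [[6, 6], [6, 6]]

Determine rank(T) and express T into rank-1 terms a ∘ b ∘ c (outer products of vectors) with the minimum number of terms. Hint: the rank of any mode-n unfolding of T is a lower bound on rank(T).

Lower bound: in the mode-1 unfolding of T (rows indexed by i, columns by (j,k)) the 2×2 minor on rows i ∈ {1, 2}, columns (j,k) ∈ {(1,1), (1,2)} is det [[-24, 6], [21, 6]] = -270 ≠ 0, so that unfolding has rank ≥ 2 and hence rank(T) ≥ 2 (CP rank is at least every unfolding rank, though it can be larger).
Upper bound: with S_k = T[:,:,k], the two rank-1 terms a₁b₁ᵀ, a₂b₂ᵀ are the rank-1 members of the pencil x·S₁ + y·S₂.
det(x·S₁ + y·S₂) is 90·x² − 90·xy = 90·(x − y)(x), vanishing at (x:y) = (1:1) and (0:1).
M₁ = S₁ + S₂ = [[-18, -12], [27, 18]] = (-3)·[2, -3][3, 2]ᵀ and M₂ = S₂ = [[6, 6], [6, 6]] = 6·[1, 1][1, 1]ᵀ, so take a₁ = [2, -3], b₁ = [3, 2], a₂ = [1, 1], b₂ = [1, 1].
Each slice is an integer combination of E₁ = a₁b₁ᵀ and E₂ = a₂b₂ᵀ: S₁ = −3·E₁ − 6·E₂, S₂ = 6·E₂; reading off coefficients, c₁ = [-3, 0] and c₂ = [-6, 6].
Hence T = [2, -3] ∘ [3, 2] ∘ [-3, 0] + [1, 1] ∘ [1, 1] ∘ [-6, 6], so rank(T) ≤ 2.
These bounds meet, so rank(T) = 2.

rank(T) = 2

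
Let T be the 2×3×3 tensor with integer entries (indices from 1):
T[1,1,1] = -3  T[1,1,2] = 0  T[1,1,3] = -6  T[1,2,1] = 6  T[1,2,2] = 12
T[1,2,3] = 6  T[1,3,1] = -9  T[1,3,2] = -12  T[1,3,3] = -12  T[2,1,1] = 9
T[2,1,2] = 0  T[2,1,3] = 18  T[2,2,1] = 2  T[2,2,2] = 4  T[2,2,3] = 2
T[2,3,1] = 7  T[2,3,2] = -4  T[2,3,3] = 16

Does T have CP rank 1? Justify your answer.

No

The mode-2 unfolding of T (rows indexed by j, columns by (i,k) = (1,1), (1,2), (1,3), (2,1), (2,2), (2,3)) is [[-3, 0, -6, 9, 0, 18], [6, 12, 6, 2, 4, 2], [-9, -12, -12, 7, -4, 16]].
There the 2×2 minor on rows j ∈ {1, 2}, columns (i,k) ∈ {(1,1), (1,2)} is det [[-3, 0], [6, 12]] = -36 ≠ 0, so this unfolding has rank ≥ 2; CP rank is at least every unfolding rank, so rank(T) ≥ 2.
In particular rank(T) ≥ 2 > 1, so T is not rank-1.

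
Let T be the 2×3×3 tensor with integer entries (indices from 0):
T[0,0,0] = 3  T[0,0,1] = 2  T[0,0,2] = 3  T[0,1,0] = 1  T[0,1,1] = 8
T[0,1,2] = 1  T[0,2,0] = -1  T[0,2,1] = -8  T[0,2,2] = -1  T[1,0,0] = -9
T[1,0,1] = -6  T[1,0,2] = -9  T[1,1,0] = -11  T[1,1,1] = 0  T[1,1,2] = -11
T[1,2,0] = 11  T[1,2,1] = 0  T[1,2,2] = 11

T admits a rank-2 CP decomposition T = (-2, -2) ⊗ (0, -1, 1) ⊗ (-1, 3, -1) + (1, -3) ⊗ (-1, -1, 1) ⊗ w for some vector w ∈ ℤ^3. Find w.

Subtract the known terms from T to get the rank-1 residual R = (1, -3) ⊗ (-1, -1, 1) ⊗ w, so R[i,j,k] = a[i]·b[j]·w[k]. Pick indices with nonzero a[0]·b[0] = (1)·(-1) = -1. Only the fibre through (0,0,·) is needed: R[0,0,:] = T[0,0,:] − Σₗ aₗ[0]bₗ[0]cₗ = [3, 2, 3] − (-2)·(0)·(-1, 3, -1) = [3, 2, 3]. Then w[k] = R[0,0,k] / -1 for each k, giving w = [3, 2, 3] / -1 = (-3, -2, -3).

w = (-3, -2, -3)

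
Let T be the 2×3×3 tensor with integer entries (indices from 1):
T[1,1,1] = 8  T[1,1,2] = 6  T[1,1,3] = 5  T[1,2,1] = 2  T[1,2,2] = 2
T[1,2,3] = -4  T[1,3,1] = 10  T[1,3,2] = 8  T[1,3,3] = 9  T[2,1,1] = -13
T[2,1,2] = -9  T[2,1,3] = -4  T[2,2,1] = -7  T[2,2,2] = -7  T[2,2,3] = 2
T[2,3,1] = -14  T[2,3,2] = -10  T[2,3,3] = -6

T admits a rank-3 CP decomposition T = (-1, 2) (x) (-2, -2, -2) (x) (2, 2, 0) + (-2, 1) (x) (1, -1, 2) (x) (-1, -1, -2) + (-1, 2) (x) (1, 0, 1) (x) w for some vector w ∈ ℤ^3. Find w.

w = (-2, 0, -1)

Subtract the known terms from T to get the rank-1 residual R = (-1, 2) (x) (1, 0, 1) (x) w, so R[i,j,k] = a[i]·b[j]·w[k]. Pick indices with nonzero a[1]·b[1] = (-1)·(1) = -1. Only the fibre through (1,1,·) is needed: R[1,1,:] = T[1,1,:] − Σₗ aₗ[1]bₗ[1]cₗ = [8, 6, 5] − (-1)·(-2)·(2, 2, 0) − (-2)·(1)·(-1, -1, -2) = [2, 0, 1]. Then w[k] = R[1,1,k] / -1 for each k, giving w = [2, 0, 1] / -1 = (-2, 0, -1).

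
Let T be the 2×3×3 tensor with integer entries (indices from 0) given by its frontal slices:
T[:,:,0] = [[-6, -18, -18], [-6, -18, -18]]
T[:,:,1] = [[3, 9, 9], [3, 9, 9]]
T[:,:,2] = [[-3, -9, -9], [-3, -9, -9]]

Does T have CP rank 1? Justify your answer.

Yes

If T = a ⊗ b ⊗ c then every fibre of T is a multiple of the corresponding factor, so read the factors off the fibres through the nonzero entry T[0,0,0] = -6.
The mode-1 fibre T[:,0,0] = [-6, -6] gives a = [1, 1] (primitive direction); the mode-2 fibre T[0,:,0] = [-6, -18, -18] gives b = [1, 3, 3]; then c[k] = T[0,0,k] / (a[0]·b[0]) = [-6, 3, -3] / 1 = [-6, 3, -3].
Expanding [1, 1] ⊗ [1, 3, 3] ⊗ [-6, 3, -3] reproduces all 18 entries of T, so T = [1, 1] ⊗ [1, 3, 3] ⊗ [-6, 3, -3] and rank(T) ≤ 1.
Equivalently every frontal slice T[:,:,k] is c[k] times the rank-1 matrix [1, 1] ⊗ [1, 3, 3]. So T has rank 1 (it is nonzero).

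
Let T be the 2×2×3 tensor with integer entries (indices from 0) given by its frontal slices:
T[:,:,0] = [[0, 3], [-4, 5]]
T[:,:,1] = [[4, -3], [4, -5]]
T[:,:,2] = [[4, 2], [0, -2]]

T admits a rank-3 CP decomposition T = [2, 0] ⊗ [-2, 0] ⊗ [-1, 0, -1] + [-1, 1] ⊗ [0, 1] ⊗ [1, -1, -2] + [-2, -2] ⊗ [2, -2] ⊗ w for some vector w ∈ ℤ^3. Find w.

Subtract the known terms from T to get the rank-1 residual R = [-2, -2] ⊗ [2, -2] ⊗ w, so R[i,j,k] = a[i]·b[j]·w[k]. Pick indices with nonzero a[0]·b[0] = (-2)·(2) = -4. Only the fibre through (0,0,·) is needed: R[0,0,:] = T[0,0,:] − Σₗ aₗ[0]bₗ[0]cₗ = [0, 4, 4] − (2)·(-2)·[-1, 0, -1] − (-1)·(0)·[1, -1, -2] = [-4, 4, 0]. Then w[k] = R[0,0,k] / -4 for each k, giving w = [-4, 4, 0] / -4 = [1, -1, 0].

w = [1, -1, 0]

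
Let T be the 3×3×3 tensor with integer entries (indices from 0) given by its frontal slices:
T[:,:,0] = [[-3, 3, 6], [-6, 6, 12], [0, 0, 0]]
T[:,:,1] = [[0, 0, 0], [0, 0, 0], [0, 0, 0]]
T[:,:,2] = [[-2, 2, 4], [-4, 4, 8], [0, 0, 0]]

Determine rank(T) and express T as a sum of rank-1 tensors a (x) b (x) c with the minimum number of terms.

rank(T) = 1

Lower bound: T ≠ 0 (e.g. T[0,0,0] = -3), so rank(T) ≥ 1.
Upper bound: if T = a (x) b (x) c then every fibre of T is a multiple of the corresponding factor, so read the factors off the fibres through the nonzero entry T[0,0,0] = -3.
The mode-1 fibre T[:,0,0] = [-3, -6, 0] gives a = (1, 2, 0) (primitive direction); the mode-2 fibre T[0,:,0] = [-3, 3, 6] gives b = (1, -1, -2); then c[k] = T[0,0,k] / (a[0]·b[0]) = [-3, 0, -2] / 1 = (-3, 0, -2).
Expanding (1, 2, 0) (x) (1, -1, -2) (x) (-3, 0, -2) reproduces all 27 entries of T, so T = (1, 2, 0) (x) (1, -1, -2) (x) (-3, 0, -2) and rank(T) ≤ 1.
These bounds meet, so rank(T) = 1.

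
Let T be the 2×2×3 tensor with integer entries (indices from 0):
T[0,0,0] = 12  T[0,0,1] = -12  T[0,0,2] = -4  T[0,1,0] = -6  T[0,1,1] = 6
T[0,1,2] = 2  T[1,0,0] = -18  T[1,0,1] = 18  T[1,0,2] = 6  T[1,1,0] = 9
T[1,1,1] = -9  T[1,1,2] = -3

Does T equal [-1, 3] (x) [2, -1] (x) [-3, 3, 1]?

No

Reconstruct entry (0,0,0) from the claimed factors: Σₗ aₗ[0]bₗ[0]cₗ[0] = (-1)·(2)·(-3) = 6, but T[0,0,0] = 12. The claim is false.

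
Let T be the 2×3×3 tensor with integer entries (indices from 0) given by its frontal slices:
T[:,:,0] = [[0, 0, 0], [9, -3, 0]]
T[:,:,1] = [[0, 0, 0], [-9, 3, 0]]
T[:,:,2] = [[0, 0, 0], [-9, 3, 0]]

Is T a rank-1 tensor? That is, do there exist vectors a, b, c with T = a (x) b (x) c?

Yes

The mode-1 fibre T[:,0,0] = [0, 9] gives a = (0, 1) (primitive direction); the mode-2 fibre T[1,:,0] = [9, -3, 0] gives b = (3, -1, 0); then c[k] = T[1,0,k] / (a[1]·b[0]) = [9, -9, -9] / 3 = (3, -3, -3).
Expanding (0, 1) (x) (3, -1, 0) (x) (3, -3, -3) reproduces all 18 entries of T, so T = (0, 1) (x) (3, -1, 0) (x) (3, -3, -3) and rank(T) ≤ 1.
Equivalently every frontal slice T[:,:,k] is c[k] times the rank-1 matrix (0, 1) (x) (3, -1, 0). So T has rank 1 (it is nonzero).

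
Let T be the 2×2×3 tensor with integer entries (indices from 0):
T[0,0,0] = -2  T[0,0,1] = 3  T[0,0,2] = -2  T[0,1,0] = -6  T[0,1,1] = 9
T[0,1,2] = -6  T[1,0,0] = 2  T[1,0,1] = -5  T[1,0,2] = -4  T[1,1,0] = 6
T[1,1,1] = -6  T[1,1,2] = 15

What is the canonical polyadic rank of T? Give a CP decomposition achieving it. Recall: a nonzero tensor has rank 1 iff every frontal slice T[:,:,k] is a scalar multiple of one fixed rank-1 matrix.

rank(T) = 2

Lower bound: the mode-3 unfolding of T (rows indexed by k, columns by (i,j) = (0,0), (0,1), (1,0), (1,1)) is [[-2, -6, 2, 6], [3, 9, -5, -6], [-2, -6, -4, 15]].
There the 2×2 minor on rows k ∈ {0, 1}, columns (i,j) ∈ {(0,0), (1,0)} is det [[-2, 2], [3, -5]] = 4 ≠ 0, so this unfolding has rank ≥ 2; CP rank is at least every unfolding rank, so rank(T) ≥ 2. (Unfolding ranks only ever bound the CP rank from below — rank(T) can be strictly larger than all of them — so the matching upper bound has to come from an explicit 2-term decomposition.)
Upper bound — finding two terms. Write S_k = T[:,:,k] for the frontal slices: S₀ = [[-2, -6], [2, 6]], S₁ = [[3, 9], [-5, -6]], S₂ = [[-2, -6], [-4, 15]].
If T = a₁ ⊗ b₁ ⊗ c₁ + a₂ ⊗ b₂ ⊗ c₂ then each S_k = c₁[k]·a₁b₁ᵀ + c₂[k]·a₂b₂ᵀ. S₀ and S₁ are linearly independent, so a₁b₁ᵀ and a₂b₂ᵀ must span the same plane of matrices: they are the rank-1 matrices of the form x·S₀ + y·S₁.
det(x·S₀ + y·S₁) is −18·xy + 27·y² = (-9)·(2·x − 3·y)(y), vanishing at (x:y) = (3:2) and (1:0).
M₁ = 3·S₀ + 2·S₁ = [[0, 0], [-4, 6]] = (-2)·(0, 1)(2, -3)ᵀ and M₂ = S₀ = [[-2, -6], [2, 6]] = (-2)·(1, -1)(1, 3)ᵀ, so take a₁ = (0, 1), b₁ = (2, -3), a₂ = (1, -1), b₂ = (1, 3).
Each slice is an integer combination of E₁ = a₁b₁ᵀ and E₂ = a₂b₂ᵀ: S₀ = −2·E₂, S₁ = −E₁ + 3·E₂, S₂ = −3·E₁ − 2·E₂; reading off coefficients, c₁ = (0, -1, -3) and c₂ = (-2, 3, -2).
Hence T = (0, 1) ⊗ (2, -3) ⊗ (0, -1, -3) + (1, -1) ⊗ (1, 3) ⊗ (-2, 3, -2), so rank(T) ≤ 2.
These bounds meet, so rank(T) = 2.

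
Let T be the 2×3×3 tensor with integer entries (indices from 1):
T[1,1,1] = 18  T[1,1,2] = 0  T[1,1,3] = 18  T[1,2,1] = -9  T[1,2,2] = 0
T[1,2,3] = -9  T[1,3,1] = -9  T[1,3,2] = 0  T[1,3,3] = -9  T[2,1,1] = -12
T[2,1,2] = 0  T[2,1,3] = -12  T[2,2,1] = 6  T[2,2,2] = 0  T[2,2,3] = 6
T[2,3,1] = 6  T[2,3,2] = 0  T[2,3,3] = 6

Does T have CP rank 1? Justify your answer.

Yes

If T = a ∘ b ∘ c then every fibre of T is a multiple of the corresponding factor, so read the factors off the fibres through the nonzero entry T[1,1,1] = 18.
The mode-1 fibre T[:,1,1] = [18, -12] gives a = (3, -2) (primitive direction); the mode-2 fibre T[1,:,1] = [18, -9, -9] gives b = (2, -1, -1); then c[k] = T[1,1,k] / (a[1]·b[1]) = [18, 0, 18] / 6 = (3, 0, 3).
Expanding (3, -2) ∘ (2, -1, -1) ∘ (3, 0, 3) reproduces all 18 entries of T, so T = (3, -2) ∘ (2, -1, -1) ∘ (3, 0, 3) and rank(T) ≤ 1.
Equivalently every frontal slice T[:,:,k] is c[k] times the rank-1 matrix (3, -2) ∘ (2, -1, -1). So T has rank 1 (it is nonzero).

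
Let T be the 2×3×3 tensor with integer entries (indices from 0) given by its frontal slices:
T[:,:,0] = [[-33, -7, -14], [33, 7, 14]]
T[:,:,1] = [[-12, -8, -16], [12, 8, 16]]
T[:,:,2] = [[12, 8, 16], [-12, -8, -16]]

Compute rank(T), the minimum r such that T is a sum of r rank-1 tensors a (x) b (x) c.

2

Lower bound: the mode-3 unfolding of T (rows indexed by k, columns by (i,j) = (0,0), (0,1), (0,2), (1,0), (1,1), (1,2)) is [[-33, -7, -14, 33, 7, 14], [-12, -8, -16, 12, 8, 16], [12, 8, 16, -12, -8, -16]].
There the 2×2 minor on rows k ∈ {0, 1}, columns (i,j) ∈ {(0,0), (0,1)} is det [[-33, -7], [-12, -8]] = 180 ≠ 0, so this unfolding has rank ≥ 2; CP rank is at least every unfolding rank, so rank(T) ≥ 2. (Flattening ranks never certify an upper bound on CP rank; for that we must actually write T with 2 rank-1 terms.)
Upper bound — finding two terms. Every mode-1 slice of T is a multiple of one matrix: T[i,:,:] = a[i]·M with a = [1, -1] and M = [[-33, -12, 12], [-7, -8, 8], [-14, -16, 16]] (rows indexed by j, columns by k). So it suffices to write M as a sum of two rank-1 matrices.
The rows of M satisfy (row 2) = 2·(row 1), so splitting by rows, M = [1, 0, 0][-33, -12, 12]ᵀ + [0, 1, 2][-7, -8, 8]ᵀ.
Hence T = [1, -1] (x) [1, 0, 0] (x) [-33, -12, 12] + [1, -1] (x) [0, 1, 2] (x) [-7, -8, 8], so rank(T) ≤ 2.
These bounds meet, so rank(T) = 2.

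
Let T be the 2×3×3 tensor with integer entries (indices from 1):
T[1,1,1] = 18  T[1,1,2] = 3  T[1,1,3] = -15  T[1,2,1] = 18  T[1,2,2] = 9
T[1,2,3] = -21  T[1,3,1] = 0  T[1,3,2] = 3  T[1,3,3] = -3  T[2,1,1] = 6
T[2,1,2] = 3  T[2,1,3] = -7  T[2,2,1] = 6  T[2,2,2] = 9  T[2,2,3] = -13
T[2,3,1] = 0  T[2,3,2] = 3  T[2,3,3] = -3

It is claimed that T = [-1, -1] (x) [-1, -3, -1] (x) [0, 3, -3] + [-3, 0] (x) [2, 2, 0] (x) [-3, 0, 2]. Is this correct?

Reconstruct entry (2,1,1) from the claimed factors: Σₗ aₗ[2]bₗ[1]cₗ[1] = (-1)·(-1)·(0) + (0)·(2)·(-3) = 0, but T[2,1,1] = 6. The claim is false.

No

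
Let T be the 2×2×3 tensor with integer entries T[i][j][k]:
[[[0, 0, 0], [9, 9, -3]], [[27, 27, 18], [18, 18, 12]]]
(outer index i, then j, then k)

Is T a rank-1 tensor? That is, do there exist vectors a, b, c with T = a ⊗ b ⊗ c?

The mode-3 unfolding of T (rows indexed by k, columns by (i,j) = (0,0), (0,1), (1,0), (1,1)) is [[0, 9, 27, 18], [0, 9, 27, 18], [0, -3, 18, 12]].
There the 2×2 minor on rows k ∈ {0, 2}, columns (i,j) ∈ {(0,1), (1,0)} is det [[9, 27], [-3, 18]] = 243 ≠ 0, so this unfolding has rank ≥ 2; CP rank is at least every unfolding rank, so rank(T) ≥ 2.
In particular rank(T) ≥ 2 > 1, so T is not rank-1.

No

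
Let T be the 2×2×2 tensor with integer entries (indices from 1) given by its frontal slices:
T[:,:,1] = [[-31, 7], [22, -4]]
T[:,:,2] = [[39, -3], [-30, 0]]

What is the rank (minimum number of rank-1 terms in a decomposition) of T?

2

Lower bound: the mode-2 unfolding of T (rows indexed by j, columns by (i,k) = (1,1), (1,2), (2,1), (2,2)) is [[-31, 39, 22, -30], [7, -3, -4, 0]].
There the 2×2 minor on rows j ∈ {1, 2}, columns (i,k) ∈ {(1,1), (1,2)} is det [[-31, 39], [7, -3]] = -180 ≠ 0, so this unfolding has rank ≥ 2; CP rank is at least every unfolding rank, so rank(T) ≥ 2. (Unfolding ranks only ever bound the CP rank from below — rank(T) can be strictly larger than all of them — so the matching upper bound has to come from an explicit 2-term decomposition.)
Upper bound — finding two terms. Write S_k = T[:,:,k] for the frontal slices: S₁ = [[-31, 7], [22, -4]], S₂ = [[39, -3], [-30, 0]].
If T = a₁ ⊗ b₁ ⊗ c₁ + a₂ ⊗ b₂ ⊗ c₂ then each S_k = c₁[k]·a₁b₁ᵀ + c₂[k]·a₂b₂ᵀ. S₁ and S₂ are linearly independent, so a₁b₁ᵀ and a₂b₂ᵀ must span the same plane of matrices: they are the rank-1 matrices of the form x·S₁ + y·S₂.
det(x·S₁ + y·S₂) is −30·x² + 120·xy − 90·y² = (-30)·(x − 3·y)(x − y), vanishing at (x:y) = (3:1) and (1:1).
M₁ = 3·S₁ + S₂ = [[-54, 18], [36, -12]] = (-6)·(3, -2)(3, -1)ᵀ and M₂ = S₁ + S₂ = [[8, 4], [-8, -4]] = 4·(1, -1)(2, 1)ᵀ, so take a₁ = (3, -2), b₁ = (3, -1), a₂ = (1, -1), b₂ = (2, 1).
Each slice is an integer combination of E₁ = a₁b₁ᵀ and E₂ = a₂b₂ᵀ: S₁ = −3·E₁ − 2·E₂, S₂ = 3·E₁ + 6·E₂; reading off coefficients, c₁ = (-3, 3) and c₂ = (-2, 6).
Hence T = (3, -2) ⊗ (3, -1) ⊗ (-3, 3) + (1, -1) ⊗ (2, 1) ⊗ (-2, 6), so rank(T) ≤ 2.
These bounds meet, so rank(T) = 2.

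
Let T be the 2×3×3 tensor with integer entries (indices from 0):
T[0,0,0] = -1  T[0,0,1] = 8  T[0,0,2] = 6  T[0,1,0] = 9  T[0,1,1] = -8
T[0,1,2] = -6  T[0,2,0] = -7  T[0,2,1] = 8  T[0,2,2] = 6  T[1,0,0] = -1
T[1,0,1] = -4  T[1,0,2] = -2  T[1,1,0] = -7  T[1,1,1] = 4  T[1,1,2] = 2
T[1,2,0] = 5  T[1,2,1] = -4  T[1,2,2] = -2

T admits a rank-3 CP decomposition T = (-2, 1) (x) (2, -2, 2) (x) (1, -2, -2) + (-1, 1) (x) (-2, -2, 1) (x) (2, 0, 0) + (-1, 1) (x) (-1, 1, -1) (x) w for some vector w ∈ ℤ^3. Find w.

w = (-1, 0, -2)

Subtract the known terms from T to get the rank-1 residual R = (-1, 1) (x) (-1, 1, -1) (x) w, so R[i,j,k] = a[i]·b[j]·w[k]. Pick indices with nonzero a[0]·b[0] = (-1)·(-1) = 1. Only the fibre through (0,0,·) is needed: R[0,0,:] = T[0,0,:] − Σₗ aₗ[0]bₗ[0]cₗ = [-1, 8, 6] − (-2)·(2)·(1, -2, -2) − (-1)·(-2)·(2, 0, 0) = [-1, 0, -2]. Then w[k] = R[0,0,k] / 1 for each k, giving w = [-1, 0, -2] / 1 = (-1, 0, -2).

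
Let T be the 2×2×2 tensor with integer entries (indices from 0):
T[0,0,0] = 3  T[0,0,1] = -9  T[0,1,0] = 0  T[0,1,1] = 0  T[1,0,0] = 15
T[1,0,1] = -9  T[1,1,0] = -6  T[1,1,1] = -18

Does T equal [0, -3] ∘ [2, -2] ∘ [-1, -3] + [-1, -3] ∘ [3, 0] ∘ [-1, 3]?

Reconstruct entrywise from the claimed factors. For example, T[1,0,0] = 15 and Σₗ aₗ[1]bₗ[0]cₗ[0] = (-3)·(2)·(-1) + (-3)·(3)·(-1) = 15; checking all 8 entries, every one matches. The claim holds.

Yes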